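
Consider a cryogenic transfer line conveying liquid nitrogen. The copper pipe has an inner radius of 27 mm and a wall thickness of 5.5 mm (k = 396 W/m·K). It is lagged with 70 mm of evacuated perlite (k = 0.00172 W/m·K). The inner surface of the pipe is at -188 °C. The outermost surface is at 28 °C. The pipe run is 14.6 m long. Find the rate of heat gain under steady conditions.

Q ≈ 29.7 W

Per-layer cylindrical resistances, series-summed:
R_copper pipe wall = ln(32.5/27)/(2π×396×14.6) = 5.104×10^-6 K/W
R_evacuated perlite = ln(102.5/32.5)/(2π×0.00172×14.6) = 7.28 K/W
R_total = 7.28 K/W
Q = ΔT/R_total = 216/7.28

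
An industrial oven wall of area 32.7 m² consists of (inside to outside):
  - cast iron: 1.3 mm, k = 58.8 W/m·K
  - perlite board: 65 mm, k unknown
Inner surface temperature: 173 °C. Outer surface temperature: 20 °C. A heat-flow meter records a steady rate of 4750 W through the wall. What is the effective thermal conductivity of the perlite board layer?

Series thermal resistances:
R_cast iron = L/(kA) = 0.0013/(58.8×32.7) = 6.761×10^-7 K/W
Sum of known resistances R_other = 6.761×10^-7 K/W
Total R = ΔT/Q = 153/4750 = 0.03221 K/W
R_perlite board = R_total − R_other = 0.03221 K/W
k = L/(R·A) = 0.065/(0.03221×32.7)

k ≈ 0.0617 W/(m·K)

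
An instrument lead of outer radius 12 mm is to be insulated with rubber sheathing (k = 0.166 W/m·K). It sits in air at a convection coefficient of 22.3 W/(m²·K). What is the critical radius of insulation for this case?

For a cylinder r_cr = k/h = 0.166/22.3
r_cr = 7.44 mm; since the bare radius (12 mm) is above r_cr, any added insulation will reduce heat loss.

r_cr ≈ 7.44 mm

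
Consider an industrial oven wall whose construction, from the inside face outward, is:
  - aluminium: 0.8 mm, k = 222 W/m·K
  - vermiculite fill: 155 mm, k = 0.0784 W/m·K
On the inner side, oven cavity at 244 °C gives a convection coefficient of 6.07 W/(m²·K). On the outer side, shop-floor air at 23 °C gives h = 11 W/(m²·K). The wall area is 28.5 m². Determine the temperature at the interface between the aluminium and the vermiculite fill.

Using the resistance-network approach (series):
R_inner film = 1/(h_i·A) = 1/(6.07×28.5) = 0.005781 K/W
R_aluminium = L/(kA) = 0.0008/(222×28.5) = 1.264×10^-7 K/W
R_vermiculite fill = L/(kA) = 0.155/(0.0784×28.5) = 0.06937 K/W
R_outer film = 1/(h_o·A) = 1/(11×28.5) = 0.00319 K/W
R_total = 0.07834 K/W;  Q = ΔT/R_total = 221/0.07834 = 2821 W
T_interface = T_inner − Q·ΣR(inner→interface) = 244 − 2820×0.005781

T ≈ 228 °C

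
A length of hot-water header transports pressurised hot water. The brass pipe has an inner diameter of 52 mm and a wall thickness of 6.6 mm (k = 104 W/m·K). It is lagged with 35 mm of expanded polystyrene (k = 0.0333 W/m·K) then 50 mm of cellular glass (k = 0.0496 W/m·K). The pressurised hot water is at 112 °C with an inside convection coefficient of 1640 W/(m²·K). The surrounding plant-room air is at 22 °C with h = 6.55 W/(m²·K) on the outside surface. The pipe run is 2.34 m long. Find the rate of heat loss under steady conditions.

Per-layer cylindrical resistances, series-summed:
R_inner film = 1/(h_i·2πr₁L) = 1/(1640×2π×0.026×2.34) = 0.001595 K/W
R_brass pipe wall = ln(32.6/26)/(2π×104×2.34) = 1.479×10^-4 K/W
R_expanded polystyrene = ln(67.6/32.6)/(2π×0.0333×2.34) = 1.49 K/W
R_cellular glass = ln(117.6/67.6)/(2π×0.0496×2.34) = 0.7592 K/W
R_outer film = 1/(h_o·2πr_oL) = 1/(6.55×2π×0.1176×2.34) = 0.0883 K/W
R_total = 2.339 K/W
Q = ΔT/R_total = 90/2.339

Q ≈ 38.5 W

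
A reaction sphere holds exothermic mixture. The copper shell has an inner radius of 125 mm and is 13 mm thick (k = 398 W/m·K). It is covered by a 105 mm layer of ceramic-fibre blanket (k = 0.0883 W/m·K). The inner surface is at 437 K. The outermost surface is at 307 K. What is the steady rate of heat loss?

Q ≈ 46.1 W

Each spherical layer contributes R = (1/r_i − 1/r_o)/(4πk):
R_copper shell = (1/0.125 − 1/0.138)/(4π×398) = 1.507×10^-4 K/W
R_ceramic-fibre blanket = (1/0.138 − 1/0.243)/(4π×0.0883) = 2.822 K/W
R_total = 2.822 K/W
Q = ΔT/R_total = 130/2.822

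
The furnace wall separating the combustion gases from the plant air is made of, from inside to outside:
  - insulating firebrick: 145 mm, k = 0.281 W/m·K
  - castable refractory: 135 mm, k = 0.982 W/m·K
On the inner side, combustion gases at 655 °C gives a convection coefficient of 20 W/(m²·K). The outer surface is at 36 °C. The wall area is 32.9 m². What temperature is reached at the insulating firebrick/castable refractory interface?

Series thermal resistances:
R_inner film = 1/(h_i·A) = 1/(20×32.9) = 0.00152 K/W
R_insulating firebrick = L/(kA) = 0.145/(0.281×32.9) = 0.01568 K/W
R_castable refractory = L/(kA) = 0.135/(0.982×32.9) = 0.004179 K/W
R_total = 0.02138 K/W;  Q = ΔT/R_total = 619/0.02138 = 28950 W
T_interface = T_inner − Q·ΣR(inner→interface) = 655 − 28900×0.0172

T ≈ 157 °C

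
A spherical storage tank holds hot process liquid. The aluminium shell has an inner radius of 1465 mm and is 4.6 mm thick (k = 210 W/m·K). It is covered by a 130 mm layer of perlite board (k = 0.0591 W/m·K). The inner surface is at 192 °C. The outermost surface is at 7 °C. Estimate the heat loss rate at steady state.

Spherical conduction: R = (1/r_in − 1/r_out)/(4πk) per layer; series-sum.
R_aluminium shell = (1/1.465 − 1/1.4696)/(4π×210) = 8.096×10^-7 K/W
R_perlite board = (1/1.4696 − 1/1.5996)/(4π×0.0591) = 0.07446 K/W
R_total = 0.07446 K/W
Q = ΔT/R_total = 185/0.07446

Q ≈ 2480 W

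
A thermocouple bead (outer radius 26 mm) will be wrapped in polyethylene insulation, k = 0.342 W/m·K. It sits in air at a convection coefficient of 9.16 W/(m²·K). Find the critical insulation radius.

For a sphere r_cr = 2k/h = 2×0.342/9.16
r_cr = 74.7 mm; since the bare radius (26 mm) is below r_cr, adding a thin layer of insulation will *increase* heat loss.

r_cr ≈ 74.7 mm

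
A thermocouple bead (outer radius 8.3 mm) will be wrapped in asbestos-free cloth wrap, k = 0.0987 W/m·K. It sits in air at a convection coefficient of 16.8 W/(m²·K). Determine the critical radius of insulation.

For a sphere r_cr = 2k/h = 2×0.0987/16.8
r_cr = 11.7 mm; since the bare radius (8.3 mm) is below r_cr, adding a thin layer of insulation will *increase* heat loss.

r_cr ≈ 11.7 mm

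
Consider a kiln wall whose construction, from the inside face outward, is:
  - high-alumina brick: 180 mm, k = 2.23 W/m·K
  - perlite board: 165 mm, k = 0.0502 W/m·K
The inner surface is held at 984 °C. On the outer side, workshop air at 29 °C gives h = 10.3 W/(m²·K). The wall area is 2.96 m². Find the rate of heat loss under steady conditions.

Q ≈ 816 W

Model the wall as resistances in series:
R_high-alumina brick = L/(kA) = 0.18/(2.23×2.96) = 0.02727 K/W
R_perlite board = L/(kA) = 0.165/(0.0502×2.96) = 1.11 K/W
R_outer film = 1/(h_o·A) = 1/(10.3×2.96) = 0.0328 K/W
R_total = 1.17 K/W
Q = ΔT / R_total = 955 / 1.17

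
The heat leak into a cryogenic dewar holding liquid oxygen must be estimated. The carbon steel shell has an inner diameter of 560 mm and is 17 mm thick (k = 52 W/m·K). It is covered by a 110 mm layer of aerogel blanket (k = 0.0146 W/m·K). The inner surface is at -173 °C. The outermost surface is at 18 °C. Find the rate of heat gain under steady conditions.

Q ≈ 38.5 W

Spherical conduction: R = (1/r_in − 1/r_out)/(4πk) per layer; series-sum.
R_carbon steel shell = (1/0.28 − 1/0.297)/(4π×52) = 3.128×10^-4 K/W
R_aerogel blanket = (1/0.297 − 1/0.407)/(4π×0.0146) = 4.96 K/W
R_total = 4.96 K/W
Q = ΔT/R_total = 191/4.96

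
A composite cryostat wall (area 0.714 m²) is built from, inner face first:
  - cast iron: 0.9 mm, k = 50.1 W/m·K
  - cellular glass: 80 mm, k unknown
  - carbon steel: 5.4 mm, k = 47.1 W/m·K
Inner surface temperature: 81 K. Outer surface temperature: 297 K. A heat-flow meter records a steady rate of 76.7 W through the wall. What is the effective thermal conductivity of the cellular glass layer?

Series thermal resistances:
R_cast iron = L/(kA) = 0.0009/(50.1×0.714) = 2.516×10^-5 K/W
R_carbon steel = L/(kA) = 0.0054/(47.1×0.714) = 1.606×10^-4 K/W
Sum of known resistances R_other = 1.857×10^-4 K/W
Total R = ΔT/Q = 216/76.7 = 2.816 K/W
R_cellular glass = R_total − R_other = 2.816 K/W
k = L/(R·A) = 0.08/(2.816×0.714)

k ≈ 0.0398 W/(m·K)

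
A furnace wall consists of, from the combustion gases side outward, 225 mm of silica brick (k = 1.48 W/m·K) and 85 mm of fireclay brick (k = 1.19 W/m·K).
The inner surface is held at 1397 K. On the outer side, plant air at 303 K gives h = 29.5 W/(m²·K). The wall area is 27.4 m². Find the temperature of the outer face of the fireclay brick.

Using the resistance-network approach (series):
R_silica brick = L/(kA) = 0.225/(1.48×27.4) = 0.005548 K/W
R_fireclay brick = L/(kA) = 0.085/(1.19×27.4) = 0.002607 K/W
R_outer film = 1/(h_o·A) = 1/(29.5×27.4) = 0.001237 K/W
R_total = 0.009392 K/W;  Q = ΔT/R_total = 1094/0.009392 = 116500 W
T_interface = T_inner − Q·ΣR(inner→interface) = 1397 − 116000×0.008155

T ≈ 447 K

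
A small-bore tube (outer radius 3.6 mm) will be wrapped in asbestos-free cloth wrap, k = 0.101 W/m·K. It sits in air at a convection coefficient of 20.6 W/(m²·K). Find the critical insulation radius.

For a cylinder r_cr = k/h = 0.101/20.6
r_cr = 4.9 mm; since the bare radius (3.6 mm) is below r_cr, adding a thin layer of insulation will *increase* heat loss.

r_cr ≈ 4.9 mm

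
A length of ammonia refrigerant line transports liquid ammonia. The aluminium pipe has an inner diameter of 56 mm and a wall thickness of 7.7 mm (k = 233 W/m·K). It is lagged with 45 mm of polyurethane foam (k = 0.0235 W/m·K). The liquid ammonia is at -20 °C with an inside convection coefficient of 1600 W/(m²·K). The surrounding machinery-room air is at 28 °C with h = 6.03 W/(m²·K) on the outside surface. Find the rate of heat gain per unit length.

q′ ≈ 8.2 W/m

For a radial system each layer contributes R = ln(r_out/r_in)/(2πkL); films add R = 1/(hA).
R_inner film = 1/(h_i·2πr₁L) = 1/(1600×2π×0.028×1) = 0.003553 K/W
R_aluminium pipe wall = ln(35.7/28)/(2π×233×1) = 1.659×10^-4 K/W
R_polyurethane foam = ln(80.7/35.7)/(2π×0.0235×1) = 5.524 K/W
R_outer film = 1/(h_o·2πr_oL) = 1/(6.03×2π×0.0807×1) = 0.3271 K/W
R_total = 5.854 K/W
Q = ΔT/R_total = 48/5.854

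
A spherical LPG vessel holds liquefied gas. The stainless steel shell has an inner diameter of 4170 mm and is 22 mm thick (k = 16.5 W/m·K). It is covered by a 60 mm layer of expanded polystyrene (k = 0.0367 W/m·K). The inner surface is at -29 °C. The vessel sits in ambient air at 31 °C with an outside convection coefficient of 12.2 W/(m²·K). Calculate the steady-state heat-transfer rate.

Q ≈ 2010 W

Spherical conduction: R = (1/r_in − 1/r_out)/(4πk) per layer; series-sum.
R_stainless steel shell = (1/2.085 − 1/2.107)/(4π×16.5) = 2.415×10^-5 K/W
R_expanded polystyrene = (1/2.107 − 1/2.167)/(4π×0.0367) = 0.02849 K/W
R_outer film = 1/(h·4πr_o²) = 1/(12.2×4π×2.167²) = 0.001389 K/W
R_total = 0.02991 K/W
Q = ΔT/R_total = 60/0.02991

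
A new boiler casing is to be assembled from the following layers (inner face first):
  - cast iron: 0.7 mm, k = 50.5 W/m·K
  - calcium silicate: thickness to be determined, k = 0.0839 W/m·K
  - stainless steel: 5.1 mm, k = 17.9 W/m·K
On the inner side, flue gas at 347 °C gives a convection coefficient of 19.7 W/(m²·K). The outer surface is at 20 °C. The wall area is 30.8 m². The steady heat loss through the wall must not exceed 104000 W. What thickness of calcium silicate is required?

L ≈ 3.84 mm

Series thermal resistances:
R_inner film = 1/(h_i·A) = 1/(19.7×30.8) = 0.001648 K/W
R_cast iron = L/(kA) = 0.0007/(50.5×30.8) = 4.5×10^-7 K/W
R_stainless steel = L/(kA) = 0.0051/(17.9×30.8) = 9.251×10^-6 K/W
Sum of the known resistances R_other = 0.001658 K/W
Required total resistance R_tot = ΔT/Q_allow = 327/104000 = 0.003144 K/W
R_calcium silicate = R_tot − R_other = 0.001486 K/W
L = R·k·A = 0.001486×0.0839×30.8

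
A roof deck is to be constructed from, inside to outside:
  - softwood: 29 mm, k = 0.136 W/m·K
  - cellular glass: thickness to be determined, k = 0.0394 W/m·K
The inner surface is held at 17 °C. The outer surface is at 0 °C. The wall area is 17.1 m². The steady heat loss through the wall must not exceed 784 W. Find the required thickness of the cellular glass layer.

Thermal resistances in series:
R_softwood = L/(kA) = 0.029/(0.136×17.1) = 0.01247 K/W
Sum of the known resistances R_other = 0.01247 K/W
Required total resistance R_tot = ΔT/Q_allow = 17/784 = 0.02168 K/W
R_cellular glass = R_tot − R_other = 0.009214 K/W
L = R·k·A = 0.009214×0.0394×17.1

L ≈ 6.21 mm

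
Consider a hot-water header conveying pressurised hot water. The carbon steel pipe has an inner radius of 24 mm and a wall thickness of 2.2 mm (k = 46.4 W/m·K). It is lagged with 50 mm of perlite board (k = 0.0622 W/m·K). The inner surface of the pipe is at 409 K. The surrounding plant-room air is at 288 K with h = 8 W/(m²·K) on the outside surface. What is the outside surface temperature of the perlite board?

For a radial system each layer contributes R = ln(r_out/r_in)/(2πkL); films add R = 1/(hA).
R_carbon steel pipe wall = ln(26.2/24)/(2π×46.4×1) = 3.008×10^-4 K/W
R_perlite board = ln(76.2/26.2)/(2π×0.0622×1) = 2.732 K/W
R_outer film = 1/(h_o·2πr_oL) = 1/(8×2π×0.0762×1) = 0.2611 K/W
R_total = 2.993 K/W
Q = ΔT/R_total = 121/2.993
Q = 40.4 W/m
T_interface = T_inner − Q·ΣR(inner→interface) = 409 − 40.4×2.732

T ≈ 299 K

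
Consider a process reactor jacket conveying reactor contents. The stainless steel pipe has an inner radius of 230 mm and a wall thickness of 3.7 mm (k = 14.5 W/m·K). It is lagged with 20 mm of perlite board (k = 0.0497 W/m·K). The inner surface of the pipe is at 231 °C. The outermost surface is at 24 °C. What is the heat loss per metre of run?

q′ ≈ 787 W/m

Cylindrical conduction, so R = ln(r₂/r₁)/(2πkL) per layer, in series:
R_stainless steel pipe wall = ln(233.7/230)/(2π×14.5×1) = 1.752×10^-4 K/W
R_perlite board = ln(253.7/233.7)/(2π×0.0497×1) = 0.263 K/W
R_total = 0.2631 K/W
Q = ΔT/R_total = 207/0.2631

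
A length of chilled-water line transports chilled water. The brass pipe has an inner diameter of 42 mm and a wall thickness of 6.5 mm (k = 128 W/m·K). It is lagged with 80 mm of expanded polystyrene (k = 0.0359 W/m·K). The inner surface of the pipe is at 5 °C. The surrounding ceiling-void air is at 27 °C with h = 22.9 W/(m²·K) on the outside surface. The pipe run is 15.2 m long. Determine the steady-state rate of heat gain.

Per-layer cylindrical resistances, series-summed:
R_brass pipe wall = ln(27.5/21)/(2π×128×15.2) = 2.206×10^-5 K/W
R_expanded polystyrene = ln(107.5/27.5)/(2π×0.0359×15.2) = 0.3976 K/W
R_outer film = 1/(h_o·2πr_oL) = 1/(22.9×2π×0.1075×15.2) = 0.004253 K/W
R_total = 0.4019 K/W
Q = ΔT/R_total = 22/0.4019

Q ≈ 54.7 W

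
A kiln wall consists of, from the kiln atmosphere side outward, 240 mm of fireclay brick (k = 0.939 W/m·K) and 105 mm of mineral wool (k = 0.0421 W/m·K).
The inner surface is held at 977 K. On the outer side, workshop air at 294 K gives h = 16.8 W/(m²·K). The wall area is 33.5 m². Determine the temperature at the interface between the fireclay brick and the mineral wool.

T ≈ 915 K

Model the wall as resistances in series:
R_fireclay brick = L/(kA) = 0.24/(0.939×33.5) = 0.00763 K/W
R_mineral wool = L/(kA) = 0.105/(0.0421×33.5) = 0.07445 K/W
R_outer film = 1/(h_o·A) = 1/(16.8×33.5) = 0.001777 K/W
R_total = 0.08386 K/W;  Q = ΔT/R_total = 683/0.08386 = 8145 W
T_interface = T_inner − Q·ΣR(inner→interface) = 977 − 8140×0.00763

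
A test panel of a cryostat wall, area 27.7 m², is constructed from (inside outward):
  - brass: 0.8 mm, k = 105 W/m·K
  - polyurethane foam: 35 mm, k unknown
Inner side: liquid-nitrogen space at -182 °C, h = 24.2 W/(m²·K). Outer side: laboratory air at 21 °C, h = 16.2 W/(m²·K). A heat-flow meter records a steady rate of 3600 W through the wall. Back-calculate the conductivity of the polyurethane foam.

k ≈ 0.024 W/(m·K)

Using the resistance-network approach (series):
R_inner film = 1/(h_i·A) = 1/(24.2×27.7) = 0.001492 K/W
R_brass = L/(kA) = 0.0008/(105×27.7) = 2.751×10^-7 K/W
R_outer film = 1/(h_o·A) = 1/(16.2×27.7) = 0.002228 K/W
Sum of known resistances R_other = 0.003721 K/W
Total R = ΔT/Q = 203/3600 = 0.05639 K/W
R_polyurethane foam = R_total − R_other = 0.05267 K/W
k = L/(R·A) = 0.035/(0.05267×27.7)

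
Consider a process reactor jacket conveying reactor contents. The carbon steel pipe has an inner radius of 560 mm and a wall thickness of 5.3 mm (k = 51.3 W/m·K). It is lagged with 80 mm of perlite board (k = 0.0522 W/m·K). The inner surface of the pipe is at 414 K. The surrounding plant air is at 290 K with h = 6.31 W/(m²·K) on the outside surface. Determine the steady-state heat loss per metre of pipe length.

q′ ≈ 280 W/m

Cylindrical conduction, so R = ln(r₂/r₁)/(2πkL) per layer, in series:
R_carbon steel pipe wall = ln(565.3/560)/(2π×51.3×1) = 2.922×10^-5 K/W
R_perlite board = ln(645.3/565.3)/(2π×0.0522×1) = 0.4036 K/W
R_outer film = 1/(h_o·2πr_oL) = 1/(6.31×2π×0.6453×1) = 0.03909 K/W
R_total = 0.4427 K/W
Q = ΔT/R_total = 124/0.4427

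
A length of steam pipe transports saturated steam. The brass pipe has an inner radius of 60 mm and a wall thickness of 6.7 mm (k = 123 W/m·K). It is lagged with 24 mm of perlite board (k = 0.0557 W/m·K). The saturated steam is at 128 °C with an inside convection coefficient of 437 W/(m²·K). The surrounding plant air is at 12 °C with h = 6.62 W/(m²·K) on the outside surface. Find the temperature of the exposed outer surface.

Cylindrical conduction, so R = ln(r₂/r₁)/(2πkL) per layer, in series:
R_inner film = 1/(h_i·2πr₁L) = 1/(437×2π×0.06×1) = 0.00607 K/W
R_brass pipe wall = ln(66.7/60)/(2π×123×1) = 1.37×10^-4 K/W
R_perlite board = ln(90.7/66.7)/(2π×0.0557×1) = 0.8782 K/W
R_outer film = 1/(h_o·2πr_oL) = 1/(6.62×2π×0.0907×1) = 0.2651 K/W
R_total = 1.149 K/W
Q = ΔT/R_total = 116/1.149
Q = 101 W/m
T_interface = T_inner − Q·ΣR(inner→interface) = 128 − 101×0.8844

T ≈ 38.7 °C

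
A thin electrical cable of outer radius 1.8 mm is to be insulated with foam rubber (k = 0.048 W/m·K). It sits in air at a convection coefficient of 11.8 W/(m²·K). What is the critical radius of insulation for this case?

r_cr ≈ 4.07 mm

For a cylinder r_cr = k/h = 0.048/11.8
r_cr = 4.07 mm; since the bare radius (1.8 mm) is below r_cr, adding a thin layer of insulation will *increase* heat loss.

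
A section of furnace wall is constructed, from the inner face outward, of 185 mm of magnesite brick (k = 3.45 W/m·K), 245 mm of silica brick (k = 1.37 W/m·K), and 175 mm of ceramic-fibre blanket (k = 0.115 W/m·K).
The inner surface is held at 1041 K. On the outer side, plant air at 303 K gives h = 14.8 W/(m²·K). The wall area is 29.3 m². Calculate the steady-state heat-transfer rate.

Using the resistance-network approach (series):
R_magnesite brick = L/(kA) = 0.185/(3.45×29.3) = 0.00183 K/W
R_silica brick = L/(kA) = 0.245/(1.37×29.3) = 0.006103 K/W
R_ceramic-fibre blanket = L/(kA) = 0.175/(0.115×29.3) = 0.05194 K/W
R_outer film = 1/(h_o·A) = 1/(14.8×29.3) = 0.002306 K/W
R_total = 0.06218 K/W
Q = ΔT / R_total = 738 / 0.06218

Q ≈ 11900 W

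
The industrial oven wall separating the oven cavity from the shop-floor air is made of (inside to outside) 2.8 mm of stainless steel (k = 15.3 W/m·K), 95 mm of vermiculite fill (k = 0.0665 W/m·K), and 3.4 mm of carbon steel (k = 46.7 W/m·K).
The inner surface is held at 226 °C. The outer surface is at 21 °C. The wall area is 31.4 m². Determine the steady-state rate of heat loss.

Thermal resistances in series:
R_stainless steel = L/(kA) = 0.0028/(15.3×31.4) = 5.828×10^-6 K/W
R_vermiculite fill = L/(kA) = 0.095/(0.0665×31.4) = 0.0455 K/W
R_carbon steel = L/(kA) = 0.0034/(46.7×31.4) = 2.319×10^-6 K/W
R_total = 0.0455 K/W
Q = ΔT / R_total = 205 / 0.0455

Q ≈ 4510 W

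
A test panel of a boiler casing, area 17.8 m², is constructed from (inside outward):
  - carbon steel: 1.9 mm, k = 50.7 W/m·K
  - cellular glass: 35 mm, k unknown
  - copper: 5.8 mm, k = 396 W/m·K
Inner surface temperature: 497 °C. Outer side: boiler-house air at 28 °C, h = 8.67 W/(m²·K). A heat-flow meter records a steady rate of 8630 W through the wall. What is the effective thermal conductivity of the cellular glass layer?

k ≈ 0.0411 W/(m·K)

Model the wall as resistances in series:
R_carbon steel = L/(kA) = 0.0019/(50.7×17.8) = 2.105×10^-6 K/W
R_copper = L/(kA) = 0.0058/(396×17.8) = 8.228×10^-7 K/W
R_outer film = 1/(h_o·A) = 1/(8.67×17.8) = 0.00648 K/W
Sum of known resistances R_other = 0.006483 K/W
Total R = ΔT/Q = 469/8630 = 0.05435 K/W
R_cellular glass = R_total − R_other = 0.04786 K/W
k = L/(R·A) = 0.035/(0.04786×17.8)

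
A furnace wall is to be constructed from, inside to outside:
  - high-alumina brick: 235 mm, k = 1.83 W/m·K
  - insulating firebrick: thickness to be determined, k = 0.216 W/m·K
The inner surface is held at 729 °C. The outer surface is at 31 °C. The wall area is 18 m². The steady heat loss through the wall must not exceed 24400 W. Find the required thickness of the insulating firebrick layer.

Model the wall as resistances in series:
R_high-alumina brick = L/(kA) = 0.235/(1.83×18) = 0.007134 K/W
Sum of the known resistances R_other = 0.007134 K/W
Required total resistance R_tot = ΔT/Q_allow = 698/24400 = 0.02861 K/W
R_insulating firebrick = R_tot − R_other = 0.02147 K/W
L = R·k·A = 0.02147×0.216×18

L ≈ 83.5 mm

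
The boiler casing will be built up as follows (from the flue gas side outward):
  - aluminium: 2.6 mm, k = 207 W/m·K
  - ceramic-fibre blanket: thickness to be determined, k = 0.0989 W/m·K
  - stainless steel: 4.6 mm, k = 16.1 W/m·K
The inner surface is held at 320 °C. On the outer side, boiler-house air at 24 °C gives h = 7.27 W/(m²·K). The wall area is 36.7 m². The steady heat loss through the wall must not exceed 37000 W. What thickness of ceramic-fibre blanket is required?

Using the resistance-network approach (series):
R_aluminium = L/(kA) = 0.0026/(207×36.7) = 3.422×10^-7 K/W
R_stainless steel = L/(kA) = 0.0046/(16.1×36.7) = 7.785×10^-6 K/W
R_outer film = 1/(h_o·A) = 1/(7.27×36.7) = 0.003748 K/W
Sum of the known resistances R_other = 0.003756 K/W
Required total resistance R_tot = ΔT/Q_allow = 296/37000 = 0.008 K/W
R_ceramic-fibre blanket = R_tot − R_other = 0.004244 K/W
L = R·k·A = 0.004244×0.0989×36.7

L ≈ 15.4 mm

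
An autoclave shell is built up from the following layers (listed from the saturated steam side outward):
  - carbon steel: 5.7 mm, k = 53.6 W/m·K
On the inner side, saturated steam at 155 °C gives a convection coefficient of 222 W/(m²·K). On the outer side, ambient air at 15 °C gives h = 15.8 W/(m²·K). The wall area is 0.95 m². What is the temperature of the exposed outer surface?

Using the resistance-network approach (series):
R_inner film = 1/(h_i·A) = 1/(222×0.95) = 0.004742 K/W
R_carbon steel = L/(kA) = 0.0057/(53.6×0.95) = 1.119×10^-4 K/W
R_outer film = 1/(h_o·A) = 1/(15.8×0.95) = 0.06662 K/W
R_total = 0.07148 K/W;  Q = ΔT/R_total = 140/0.07148 = 1959 W
T_interface = T_inner − Q·ΣR(inner→interface) = 155 − 1960×0.004854

T ≈ 145 °C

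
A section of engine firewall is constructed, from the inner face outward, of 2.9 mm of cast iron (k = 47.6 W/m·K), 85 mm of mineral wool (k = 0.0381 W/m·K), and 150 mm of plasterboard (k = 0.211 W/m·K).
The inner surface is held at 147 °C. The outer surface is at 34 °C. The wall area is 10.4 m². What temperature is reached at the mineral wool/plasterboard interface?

T ≈ 61.3 °C

Thermal resistances in series:
R_cast iron = L/(kA) = 0.0029/(47.6×10.4) = 5.858×10^-6 K/W
R_mineral wool = L/(kA) = 0.085/(0.0381×10.4) = 0.2145 K/W
R_plasterboard = L/(kA) = 0.15/(0.211×10.4) = 0.06836 K/W
R_total = 0.2829 K/W;  Q = ΔT/R_total = 113/0.2829 = 399.5 W
T_interface = T_inner − Q·ΣR(inner→interface) = 147 − 399×0.2145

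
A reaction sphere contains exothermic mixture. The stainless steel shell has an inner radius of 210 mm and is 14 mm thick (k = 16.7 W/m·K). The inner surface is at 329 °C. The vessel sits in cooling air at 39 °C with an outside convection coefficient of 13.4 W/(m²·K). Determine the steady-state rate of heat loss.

Radial (spherical) resistances in series:
R_stainless steel shell = (1/0.21 − 1/0.224)/(4π×16.7) = 0.001418 K/W
R_outer film = 1/(h·4πr_o²) = 1/(13.4×4π×0.224²) = 0.1184 K/W
R_total = 0.1198 K/W
Q = ΔT/R_total = 290/0.1198

Q ≈ 2420 W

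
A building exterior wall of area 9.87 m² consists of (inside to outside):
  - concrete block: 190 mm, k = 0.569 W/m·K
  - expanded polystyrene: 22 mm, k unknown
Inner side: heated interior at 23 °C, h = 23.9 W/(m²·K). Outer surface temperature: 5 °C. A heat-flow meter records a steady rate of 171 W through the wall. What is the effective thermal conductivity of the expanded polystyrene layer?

k ≈ 0.0332 W/(m·K)

Series thermal resistances:
R_inner film = 1/(h_i·A) = 1/(23.9×9.87) = 0.004239 K/W
R_concrete block = L/(kA) = 0.19/(0.569×9.87) = 0.03383 K/W
Sum of known resistances R_other = 0.03807 K/W
Total R = ΔT/Q = 18/171 = 0.1053 K/W
R_expanded polystyrene = R_total − R_other = 0.06719 K/W
k = L/(R·A) = 0.022/(0.06719×9.87)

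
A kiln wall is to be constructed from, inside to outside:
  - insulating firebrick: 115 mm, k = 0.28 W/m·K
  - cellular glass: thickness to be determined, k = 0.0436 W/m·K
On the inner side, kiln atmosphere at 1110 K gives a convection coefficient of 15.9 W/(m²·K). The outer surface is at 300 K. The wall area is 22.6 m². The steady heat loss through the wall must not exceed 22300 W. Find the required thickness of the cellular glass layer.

Model the wall as resistances in series:
R_inner film = 1/(h_i·A) = 1/(15.9×22.6) = 0.002783 K/W
R_insulating firebrick = L/(kA) = 0.115/(0.28×22.6) = 0.01817 K/W
Sum of the known resistances R_other = 0.02096 K/W
Required total resistance R_tot = ΔT/Q_allow = 810/22300 = 0.03632 K/W
R_cellular glass = R_tot − R_other = 0.01537 K/W
L = R·k·A = 0.01537×0.0436×22.6

L ≈ 15.1 mm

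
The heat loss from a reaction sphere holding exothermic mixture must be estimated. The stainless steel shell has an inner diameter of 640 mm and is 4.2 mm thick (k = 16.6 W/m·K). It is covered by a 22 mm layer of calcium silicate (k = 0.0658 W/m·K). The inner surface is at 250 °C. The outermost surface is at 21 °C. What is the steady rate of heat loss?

Q ≈ 965 W

For a spherical shell R = (1/r₁ − 1/r₂)/(4πk); film R = 1/(h·4πr²). In series:
R_stainless steel shell = (1/0.32 − 1/0.3242)/(4π×16.6) = 1.941×10^-4 K/W
R_calcium silicate = (1/0.3242 − 1/0.3462)/(4π×0.0658) = 0.2371 K/W
R_total = 0.2372 K/W
Q = ΔT/R_total = 229/0.2372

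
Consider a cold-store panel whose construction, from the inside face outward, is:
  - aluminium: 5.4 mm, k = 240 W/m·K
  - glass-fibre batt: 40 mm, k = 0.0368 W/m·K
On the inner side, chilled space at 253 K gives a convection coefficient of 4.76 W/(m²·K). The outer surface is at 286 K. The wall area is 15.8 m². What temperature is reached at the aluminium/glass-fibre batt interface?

Model the wall as resistances in series:
R_inner film = 1/(h_i·A) = 1/(4.76×15.8) = 0.0133 K/W
R_aluminium = L/(kA) = 0.0054/(240×15.8) = 1.424×10^-6 K/W
R_glass-fibre batt = L/(kA) = 0.04/(0.0368×15.8) = 0.06879 K/W
R_total = 0.08209 K/W;  Q = ΔT/R_total = 33/0.08209 = 402 W
T_interface = T_inner + Q·ΣR(inner→interface) = 253 + 402×0.0133

T ≈ 258 K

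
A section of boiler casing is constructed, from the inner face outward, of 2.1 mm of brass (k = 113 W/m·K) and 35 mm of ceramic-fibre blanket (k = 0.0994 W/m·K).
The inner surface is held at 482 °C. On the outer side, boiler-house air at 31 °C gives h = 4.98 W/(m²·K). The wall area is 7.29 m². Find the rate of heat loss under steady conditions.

Q ≈ 5950 W

Treating each layer as a thermal resistance in series:
R_brass = L/(kA) = 0.0021/(113×7.29) = 2.549×10^-6 K/W
R_ceramic-fibre blanket = L/(kA) = 0.035/(0.0994×7.29) = 0.0483 K/W
R_outer film = 1/(h_o·A) = 1/(4.98×7.29) = 0.02755 K/W
R_total = 0.07585 K/W
Q = ΔT / R_total = 451 / 0.07585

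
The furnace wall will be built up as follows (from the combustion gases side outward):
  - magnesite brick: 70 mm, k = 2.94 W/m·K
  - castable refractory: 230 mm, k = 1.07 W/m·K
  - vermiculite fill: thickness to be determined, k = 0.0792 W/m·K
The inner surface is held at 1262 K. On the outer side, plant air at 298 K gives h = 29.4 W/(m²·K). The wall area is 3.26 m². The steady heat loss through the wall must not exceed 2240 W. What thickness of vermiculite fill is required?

Thermal resistances in series:
R_magnesite brick = L/(kA) = 0.07/(2.94×3.26) = 0.007304 K/W
R_castable refractory = L/(kA) = 0.23/(1.07×3.26) = 0.06594 K/W
R_outer film = 1/(h_o·A) = 1/(29.4×3.26) = 0.01043 K/W
Sum of the known resistances R_other = 0.08367 K/W
Required total resistance R_tot = ΔT/Q_allow = 964/2240 = 0.4304 K/W
R_vermiculite fill = R_tot − R_other = 0.3467 K/W
L = R·k·A = 0.3467×0.0792×3.26

L ≈ 89.5 mm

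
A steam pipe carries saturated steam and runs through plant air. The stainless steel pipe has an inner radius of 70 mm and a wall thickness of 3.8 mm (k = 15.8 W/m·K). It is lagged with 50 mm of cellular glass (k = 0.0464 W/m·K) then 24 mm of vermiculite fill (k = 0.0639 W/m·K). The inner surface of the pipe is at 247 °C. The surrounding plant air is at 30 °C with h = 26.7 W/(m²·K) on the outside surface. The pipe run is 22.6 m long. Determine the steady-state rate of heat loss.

Cylindrical conduction, so R = ln(r₂/r₁)/(2πkL) per layer, in series:
R_stainless steel pipe wall = ln(73.8/70)/(2π×15.8×22.6) = 2.356×10^-5 K/W
R_cellular glass = ln(123.8/73.8)/(2π×0.0464×22.6) = 0.07851 K/W
R_vermiculite fill = ln(147.8/123.8)/(2π×0.0639×22.6) = 0.01953 K/W
R_outer film = 1/(h_o·2πr_oL) = 1/(26.7×2π×0.1478×22.6) = 0.001785 K/W
R_total = 0.09985 K/W
Q = ΔT/R_total = 217/0.09985

Q ≈ 2170 W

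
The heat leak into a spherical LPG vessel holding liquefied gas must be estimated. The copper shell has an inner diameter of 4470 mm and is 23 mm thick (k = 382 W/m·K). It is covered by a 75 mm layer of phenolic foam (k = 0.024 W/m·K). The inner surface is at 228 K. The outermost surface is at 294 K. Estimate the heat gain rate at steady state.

Q ≈ 1400 W

Spherical conduction: R = (1/r_in − 1/r_out)/(4πk) per layer; series-sum.
R_copper shell = (1/2.235 − 1/2.258)/(4π×382) = 9.494×10^-7 K/W
R_phenolic foam = (1/2.258 − 1/2.333)/(4π×0.024) = 0.04721 K/W
R_total = 0.04721 K/W
Q = ΔT/R_total = 66/0.04721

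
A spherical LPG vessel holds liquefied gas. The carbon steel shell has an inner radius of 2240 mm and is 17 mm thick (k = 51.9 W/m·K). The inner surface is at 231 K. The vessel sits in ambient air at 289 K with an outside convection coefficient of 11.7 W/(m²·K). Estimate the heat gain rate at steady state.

For a spherical shell R = (1/r₁ − 1/r₂)/(4πk); film R = 1/(h·4πr²). In series:
R_carbon steel shell = (1/2.24 − 1/2.257)/(4π×51.9) = 5.156×10^-6 K/W
R_outer film = 1/(h·4πr_o²) = 1/(11.7×4π×2.257²) = 0.001335 K/W
R_total = 0.00134 K/W
Q = ΔT/R_total = 58/0.00134

Q ≈ 43300 W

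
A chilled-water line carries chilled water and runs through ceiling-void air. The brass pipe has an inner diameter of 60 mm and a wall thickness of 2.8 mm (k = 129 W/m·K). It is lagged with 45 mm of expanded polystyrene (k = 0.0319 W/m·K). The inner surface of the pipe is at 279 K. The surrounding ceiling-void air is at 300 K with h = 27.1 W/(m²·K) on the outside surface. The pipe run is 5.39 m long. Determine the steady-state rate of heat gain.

Radial resistances (cylindrical: R_cond = ln(r_o/r_i)/(2πkL), R_conv = 1/(h·2πrL)):
R_brass pipe wall = ln(32.8/30)/(2π×129×5.39) = 2.042×10^-5 K/W
R_expanded polystyrene = ln(77.8/32.8)/(2π×0.0319×5.39) = 0.7995 K/W
R_outer film = 1/(h_o·2πr_oL) = 1/(27.1×2π×0.0778×5.39) = 0.014 K/W
R_total = 0.8135 K/W
Q = ΔT/R_total = 21/0.8135

Q ≈ 25.8 W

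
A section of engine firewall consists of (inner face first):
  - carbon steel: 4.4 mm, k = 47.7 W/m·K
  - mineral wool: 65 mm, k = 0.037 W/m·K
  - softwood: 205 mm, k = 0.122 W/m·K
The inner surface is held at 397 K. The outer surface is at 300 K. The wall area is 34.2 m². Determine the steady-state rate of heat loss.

Series thermal resistances:
R_carbon steel = L/(kA) = 0.0044/(47.7×34.2) = 2.697×10^-6 K/W
R_mineral wool = L/(kA) = 0.065/(0.037×34.2) = 0.05137 K/W
R_softwood = L/(kA) = 0.205/(0.122×34.2) = 0.04913 K/W
R_total = 0.1005 K/W
Q = ΔT / R_total = 97 / 0.1005

Q ≈ 965 W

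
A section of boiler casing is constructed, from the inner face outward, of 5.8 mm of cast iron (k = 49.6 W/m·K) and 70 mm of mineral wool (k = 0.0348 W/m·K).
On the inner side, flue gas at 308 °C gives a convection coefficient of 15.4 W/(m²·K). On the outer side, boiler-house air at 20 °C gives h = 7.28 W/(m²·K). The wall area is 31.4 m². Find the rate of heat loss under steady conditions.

Model the wall as resistances in series:
R_inner film = 1/(h_i·A) = 1/(15.4×31.4) = 0.002068 K/W
R_cast iron = L/(kA) = 0.0058/(49.6×31.4) = 3.724×10^-6 K/W
R_mineral wool = L/(kA) = 0.07/(0.0348×31.4) = 0.06406 K/W
R_outer film = 1/(h_o·A) = 1/(7.28×31.4) = 0.004375 K/W
R_total = 0.07051 K/W
Q = ΔT / R_total = 288 / 0.07051

Q ≈ 4080 W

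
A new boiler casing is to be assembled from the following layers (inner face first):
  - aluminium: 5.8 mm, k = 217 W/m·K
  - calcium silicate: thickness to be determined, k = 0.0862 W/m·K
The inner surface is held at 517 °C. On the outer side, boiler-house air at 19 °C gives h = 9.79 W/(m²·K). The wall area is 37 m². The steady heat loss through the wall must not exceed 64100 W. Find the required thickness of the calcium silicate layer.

L ≈ 16 mm

Thermal resistances in series:
R_aluminium = L/(kA) = 0.0058/(217×37) = 7.224×10^-7 K/W
R_outer film = 1/(h_o·A) = 1/(9.79×37) = 0.002761 K/W
Sum of the known resistances R_other = 0.002761 K/W
Required total resistance R_tot = ΔT/Q_allow = 498/64100 = 0.007769 K/W
R_calcium silicate = R_tot − R_other = 0.005008 K/W
L = R·k·A = 0.005008×0.0862×37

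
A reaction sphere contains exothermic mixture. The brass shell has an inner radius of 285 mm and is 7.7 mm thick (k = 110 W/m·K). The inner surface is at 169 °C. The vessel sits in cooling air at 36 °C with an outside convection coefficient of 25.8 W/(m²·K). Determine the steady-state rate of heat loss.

Radial (spherical) resistances in series:
R_brass shell = (1/0.285 − 1/0.2927)/(4π×110) = 6.678×10^-5 K/W
R_outer film = 1/(h·4πr_o²) = 1/(25.8×4π×0.2927²) = 0.036 K/W
R_total = 0.03607 K/W
Q = ΔT/R_total = 133/0.03607

Q ≈ 3690 W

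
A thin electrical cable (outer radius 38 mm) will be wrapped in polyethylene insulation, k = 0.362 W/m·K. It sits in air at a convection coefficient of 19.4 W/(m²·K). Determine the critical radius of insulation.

For a cylinder r_cr = k/h = 0.362/19.4
r_cr = 18.7 mm; since the bare radius (38 mm) is above r_cr, any added insulation will reduce heat loss.

r_cr ≈ 18.7 mm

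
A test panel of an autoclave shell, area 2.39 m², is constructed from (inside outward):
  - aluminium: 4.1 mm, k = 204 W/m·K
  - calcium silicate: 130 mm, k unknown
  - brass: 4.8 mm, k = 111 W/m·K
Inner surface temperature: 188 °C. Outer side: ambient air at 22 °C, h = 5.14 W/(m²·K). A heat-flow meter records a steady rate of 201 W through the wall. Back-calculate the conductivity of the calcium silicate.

k ≈ 0.0731 W/(m·K)

Series thermal resistances:
R_aluminium = L/(kA) = 0.0041/(204×2.39) = 8.409×10^-6 K/W
R_brass = L/(kA) = 0.0048/(111×2.39) = 1.809×10^-5 K/W
R_outer film = 1/(h_o·A) = 1/(5.14×2.39) = 0.0814 K/W
Sum of known resistances R_other = 0.08143 K/W
Total R = ΔT/Q = 166/201 = 0.8259 K/W
R_calcium silicate = R_total − R_other = 0.7444 K/W
k = L/(R·A) = 0.13/(0.7444×2.39)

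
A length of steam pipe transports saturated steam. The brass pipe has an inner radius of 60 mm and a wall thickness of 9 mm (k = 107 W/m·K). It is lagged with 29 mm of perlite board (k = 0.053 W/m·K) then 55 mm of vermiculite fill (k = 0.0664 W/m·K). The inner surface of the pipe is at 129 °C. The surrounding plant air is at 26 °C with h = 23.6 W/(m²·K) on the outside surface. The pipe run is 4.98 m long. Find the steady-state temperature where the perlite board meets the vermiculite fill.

T ≈ 78.9 °C

Treating each annulus and film as a series resistance:
R_brass pipe wall = ln(69/60)/(2π×107×4.98) = 4.174×10^-5 K/W
R_perlite board = ln(98/69)/(2π×0.053×4.98) = 0.2116 K/W
R_vermiculite fill = ln(153/98)/(2π×0.0664×4.98) = 0.2144 K/W
R_outer film = 1/(h_o·2πr_oL) = 1/(23.6×2π×0.153×4.98) = 0.008851 K/W
R_total = 0.4349 K/W
Q = ΔT/R_total = 103/0.4349
Q = 237 W
T_interface = T_inner − Q·ΣR(inner→interface) = 129 − 237×0.2116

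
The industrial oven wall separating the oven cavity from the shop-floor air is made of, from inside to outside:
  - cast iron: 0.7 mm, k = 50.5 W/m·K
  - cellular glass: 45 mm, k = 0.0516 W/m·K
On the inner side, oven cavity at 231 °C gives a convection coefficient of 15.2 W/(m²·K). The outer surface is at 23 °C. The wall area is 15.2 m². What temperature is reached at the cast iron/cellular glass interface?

Treating each layer as a thermal resistance in series:
R_inner film = 1/(h_i·A) = 1/(15.2×15.2) = 0.004328 K/W
R_cast iron = L/(kA) = 0.0007/(50.5×15.2) = 9.119×10^-7 K/W
R_cellular glass = L/(kA) = 0.045/(0.0516×15.2) = 0.05737 K/W
R_total = 0.0617 K/W;  Q = ΔT/R_total = 208/0.0617 = 3371 W
T_interface = T_inner − Q·ΣR(inner→interface) = 231 − 3370×0.004329

T ≈ 216 °C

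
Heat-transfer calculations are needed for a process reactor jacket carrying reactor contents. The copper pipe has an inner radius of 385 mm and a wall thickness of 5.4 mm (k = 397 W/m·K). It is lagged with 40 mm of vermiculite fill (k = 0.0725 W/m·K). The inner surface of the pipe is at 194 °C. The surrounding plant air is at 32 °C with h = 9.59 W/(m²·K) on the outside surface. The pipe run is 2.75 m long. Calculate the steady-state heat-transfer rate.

Q ≈ 1760 W

Per-layer cylindrical resistances, series-summed:
R_copper pipe wall = ln(390.4/385)/(2π×397×2.75) = 2.03×10^-6 K/W
R_vermiculite fill = ln(430.4/390.4)/(2π×0.0725×2.75) = 0.07787 K/W
R_outer film = 1/(h_o·2πr_oL) = 1/(9.59×2π×0.4304×2.75) = 0.01402 K/W
R_total = 0.09189 K/W
Q = ΔT/R_total = 162/0.09189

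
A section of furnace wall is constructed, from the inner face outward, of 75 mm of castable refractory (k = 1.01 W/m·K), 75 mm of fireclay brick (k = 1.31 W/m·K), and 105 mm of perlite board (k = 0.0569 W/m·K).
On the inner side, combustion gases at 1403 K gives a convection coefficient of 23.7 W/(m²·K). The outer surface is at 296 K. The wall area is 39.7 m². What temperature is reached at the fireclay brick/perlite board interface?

Treating each layer as a thermal resistance in series:
R_inner film = 1/(h_i·A) = 1/(23.7×39.7) = 0.001063 K/W
R_castable refractory = L/(kA) = 0.075/(1.01×39.7) = 0.00187 K/W
R_fireclay brick = L/(kA) = 0.075/(1.31×39.7) = 0.001442 K/W
R_perlite board = L/(kA) = 0.105/(0.0569×39.7) = 0.04648 K/W
R_total = 0.05086 K/W;  Q = ΔT/R_total = 1107/0.05086 = 21770 W
T_interface = T_inner − Q·ΣR(inner→interface) = 1403 − 21800×0.004375

T ≈ 1310 K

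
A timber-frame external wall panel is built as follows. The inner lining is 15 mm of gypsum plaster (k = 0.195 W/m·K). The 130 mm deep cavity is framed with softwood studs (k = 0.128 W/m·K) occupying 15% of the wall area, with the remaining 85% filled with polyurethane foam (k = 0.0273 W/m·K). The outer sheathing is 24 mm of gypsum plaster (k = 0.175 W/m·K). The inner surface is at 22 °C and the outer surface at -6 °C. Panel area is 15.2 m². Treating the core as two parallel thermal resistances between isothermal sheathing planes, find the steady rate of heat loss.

Sheathing layers in series; stud and cavity paths in parallel between them.
R_inner = 0.015/(0.195×15.2) = 0.005061 K/W
R_stud  = 0.13/(0.128×0.15×15.2) = 0.4454 K/W
R_cav   = 0.13/(0.0273×0.85×15.2) = 0.3686 K/W
1/R_core = 1/R_stud + 1/R_cav → R_core = 0.2017 K/W
R_outer = 0.024/(0.175×15.2) = 0.009023 K/W
R_total = 0.2158 K/W
Q = ΔT/R_total = 28/0.2158

Q ≈ 130 W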